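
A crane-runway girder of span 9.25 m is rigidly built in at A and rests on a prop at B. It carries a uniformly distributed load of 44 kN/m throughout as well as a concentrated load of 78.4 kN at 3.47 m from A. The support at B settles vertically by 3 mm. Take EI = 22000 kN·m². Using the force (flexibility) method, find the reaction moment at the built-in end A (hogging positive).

Choose R_B as the redundant. The primary structure is the cantilever fixed at A.
Downward deflection at the released point B due to the loads:
  UDL 44: wL⁴/(8EI) = 40265/EI
  point load 78.4 at a = 3.47: Pa²(3L − a)/(6EI) = 3820/EI
  δ_0 = 44085/EI
Tip deflection under a unit load at B: L³/(3EI) = 263.8/EI.
With EI = 22000 kN·m²: δ_0 = 2.0039 m and δ_{BB} = 0.011992 m/kN.
Compatibility — the beam at B must follow the support down by 0.003 m: δ_0 − R_B·δ_{BB} = 0.003, so R_B = (2.0039 − 0.003)/0.011992 = 166.9 kN.
Moment equilibrium about A: M_A = Σ(load moments about A) − R_B·L = 2154 − 166.9×9.25 = 611 kN·m.

M_A = 611 kN·m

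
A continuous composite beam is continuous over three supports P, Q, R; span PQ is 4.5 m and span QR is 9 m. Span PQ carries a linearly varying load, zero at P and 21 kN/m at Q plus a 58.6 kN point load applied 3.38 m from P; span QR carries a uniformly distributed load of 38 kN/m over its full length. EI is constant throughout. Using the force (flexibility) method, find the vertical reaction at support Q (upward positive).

Take M_Q as the redundant. Released structure: two simple spans PQ and QR with a hinge at Q.
Discontinuity in slope at Q on the released structure — sum the simple-span end rotations:
  span PQ: triangular load, peak 21: w₀L³/(45EI) = 42.52/EI
  span PQ: point load 58.6 at a = 3.38: Pab(L + a)/(6LEI) = 64.74/EI
  span QR: UDL 38: wL³/(24EI) = 1154/EI
  relative rotation θ_0 = (107.3 + 1154)/EI = 1262/EI
A unit hogging moment at Q produces rotation L₁/(3EI) + L₂/(3EI) = 4.5/EI.
Slope continuity at Q: θ_0 = M_Q·4.5/EI, so M_Q = 1262/4.5 = 280.3 kN·m (hogging).
Span PQ, ΣM about P with M_Q applied at Q: R_Q^{PQ}·4.5 = 339.8 + 280.3, so R_Q^{PQ} = 137.8 kN and R_P = 105.8 − 137.8 = -31.96 kN.
Span QR, ΣM about R: R_Q^{QR}·9 = 1539 + 280.3, so R_Q^{QR} = 202.1 kN and R_R = 342 − 202.1 = 139.9 kN.
R_Q = 137.8 + 202.1 = 340 kN.

R_Q = 340 kN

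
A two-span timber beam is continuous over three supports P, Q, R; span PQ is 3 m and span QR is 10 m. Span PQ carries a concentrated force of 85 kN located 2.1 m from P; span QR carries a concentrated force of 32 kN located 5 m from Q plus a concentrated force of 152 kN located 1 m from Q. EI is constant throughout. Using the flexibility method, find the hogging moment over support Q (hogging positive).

M_Q = 156.6 kN·m

Take M_Q as the redundant. Released structure: two simple spans PQ and QR with a hinge at Q.
Rotations at Q on the released spans (each span's end-slope, ×1/EI):
  span PQ: point load 85 at a = 2.1: Pab(L + a)/(6LEI) = 45.52/EI
  span QR: point load 32 at a = 5: Pab(L + b)/(6LEI) = 200/EI
  span QR: point load 152 at a = 1: Pab(L + b)/(6LEI) = 433.2/EI
  relative rotation θ_0 = (45.52 + 633.2)/EI = 678.7/EI
A unit hogging moment at Q produces rotation L₁/(3EI) + L₂/(3EI) = 4.333/EI.
Compatibility: M_Q·(L₁+L₂)/(3EI) = θ_0, giving M_Q = 156.6 kN·m (hogging).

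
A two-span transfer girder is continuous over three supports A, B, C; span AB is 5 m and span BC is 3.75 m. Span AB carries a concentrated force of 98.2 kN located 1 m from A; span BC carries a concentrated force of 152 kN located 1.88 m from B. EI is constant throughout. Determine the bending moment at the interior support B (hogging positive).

Insert a hinge at B; M_B is the redundant, and each span becomes simply supported.
Rotations at B on the released spans (each span's end-slope, ×1/EI):
  span AB: point load 98.2 at a = 1: Pab(L + a)/(6LEI) = 78.56/EI
  span BC: point load 152 at a = 1.88: Pab(L + b)/(6LEI) = 133.5/EI
  relative rotation θ_0 = (78.56 + 133.5)/EI = 212/EI
A unit hogging moment at B produces rotation L₁/(3EI) + L₂/(3EI) = 2.917/EI.
Compatibility: M_B·(L₁+L₂)/(3EI) = θ_0, giving M_B = 72.7 kN·m (hogging).

M_B = 72.7 kN·m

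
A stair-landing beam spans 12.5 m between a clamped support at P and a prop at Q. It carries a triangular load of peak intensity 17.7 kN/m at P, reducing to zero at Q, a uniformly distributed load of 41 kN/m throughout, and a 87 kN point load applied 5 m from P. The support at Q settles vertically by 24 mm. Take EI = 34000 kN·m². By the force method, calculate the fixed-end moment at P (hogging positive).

M_P = 1210 kN·m

Release the roller at Q. Primary structure: cantilever fixed at P.
Deflection at Q on the released cantilever, summing each load's contribution:
  triangular load, peak 17.7 at the fixed end: w₀L⁴/(30EI) = 14404/EI
  UDL 41: wL⁴/(8EI) = 125122/EI
  point load 87 at a = 5: Pa²(3L − a)/(6EI) = 11781/EI
  δ_0 = 151308/EI
Flexibility coefficient — unit upward force at Q: δ_{QQ} = L³/(3EI) = 651/EI.
With EI = 34000 kN·m²: δ_0 = 4.4502 m and δ_{QQ} = 0.019148 m/kN.
Compatibility — the beam at Q must follow the support down by 0.024 m: δ_0 − R_Q·δ_{QQ} = 0.024, so R_Q = (4.4502 − 0.024)/0.019148 = 231.2 kN.
Moment equilibrium about P: M_P = Σ(load moments about P) − R_Q·L = 4099 − 231.2×12.5 = 1210 kN·m.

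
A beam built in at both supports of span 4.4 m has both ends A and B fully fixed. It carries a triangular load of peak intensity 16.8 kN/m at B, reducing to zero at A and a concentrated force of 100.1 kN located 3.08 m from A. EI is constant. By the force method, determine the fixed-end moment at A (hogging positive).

Release both end moments; the primary structure is a simply-supported span AB with redundants M_A and M_B.
On the primary (simply-supported) span, the end slopes from the loading are:
  at A: triangular load, peak 16.8: 7w₀L³/(360EI) = 27.83/EI
  at B: triangular load, peak 16.8: w₀L³/(45EI) = 31.8/EI
  at A: point load 100.1 at a = 3.08: Pab(L + b)/(6LEI) = 88.18/EI
  at B: point load 100.1 at a = 3.08: Pab(L + a)/(6LEI) = 115.3/EI
  θ_A0 = 116/EI,  θ_B0 = 147.1/EI
Flexibility coefficients: a unit moment at one end gives L/(3EI) there and L/(6EI) at the far end, so f₁₁ = f₂₂ = 1.467/EI and f₁₂ = f₂₁ = 0.7333/EI.
Compatibility — zero rotation at each built-in end:
  1.467 M_A + 0.7333 M_B = 116
  0.7333 M_A + 1.467 M_B = 147.1
Solving the pair gives M_A = 38.59 kN·m and M_B = 81.01 kN·m (hogging).

M_A = 38.59 kN·m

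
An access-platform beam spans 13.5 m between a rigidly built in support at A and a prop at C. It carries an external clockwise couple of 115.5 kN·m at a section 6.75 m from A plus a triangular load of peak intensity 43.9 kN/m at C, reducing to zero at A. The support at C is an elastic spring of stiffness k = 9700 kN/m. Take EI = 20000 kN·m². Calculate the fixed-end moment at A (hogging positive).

M_A = 458.1 kN·m

Release the roller at C. Primary structure: cantilever fixed at A.
Free-end deflection of the primary structure under the applied loading (downward +):
  clockwise couple 115.5 at a = 6.75: M₀a(2L − a)/(2EI) = 7894/EI
  triangular load, peak 43.9 at the free end: 11w₀L⁴/(120EI) = 133663/EI
  δ_0 = 141557/EI
Tip deflection under a unit load at C: L³/(3EI) = 820.1/EI.
With EI = 20000 kN·m²: δ_0 = 7.0778 m and δ_{CC} = 0.041006 m/kN.
Compatibility — the spring shortens by R_C/k under the reaction it provides: δ_0 − R_C·δ_{CC} = R_C/k. With 1/k = 0.000103 m/kN, R_C = δ_0 / (δ_{CC} + 1/k) = 7.0778 / (0.041006 + 0.000103) = 172.2 kN.
Moment equilibrium about A: M_A = Σ(load moments about A) − R_C·L = 2782 − 172.2×13.5 = 458.1 kN·m.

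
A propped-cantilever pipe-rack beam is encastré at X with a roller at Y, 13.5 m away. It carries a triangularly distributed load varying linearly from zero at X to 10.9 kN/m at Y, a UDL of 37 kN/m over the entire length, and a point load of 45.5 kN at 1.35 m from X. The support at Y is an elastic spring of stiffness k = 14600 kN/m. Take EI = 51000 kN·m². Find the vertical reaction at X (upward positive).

Remove the prop at Y; the released (primary) structure is a cantilever built in at X.
Downward deflection at the released point Y due to the loads:
  triangular load, peak 10.9 at the free end: 11w₀L⁴/(120EI) = 33187/EI
  UDL 37: wL⁴/(8EI) = 153620/EI
  point load 45.5 at a = 1.35: Pa²(3L − a)/(6EI) = 541.1/EI
  δ_0 = 187348/EI
Tip deflection under a unit load at Y: L³/(3EI) = 820.1/EI.
With EI = 51000 kN·m²: δ_0 = 3.6735 m and δ_{YY} = 0.016081 m/kN.
Compatibility — the spring shortens by R_Y/k under the reaction it provides: δ_0 − R_Y·δ_{YY} = R_Y/k. With 1/k = 0.000068 m/kN, R_Y = δ_0 / (δ_{YY} + 1/k) = 3.6735 / (0.016081 + 0.000068) = 227.5 kN.
Vertical equilibrium: R_X = ΣP − R_Y = 618.6 − 227.5 = 391.1 kN.

R_X = 391.1 kN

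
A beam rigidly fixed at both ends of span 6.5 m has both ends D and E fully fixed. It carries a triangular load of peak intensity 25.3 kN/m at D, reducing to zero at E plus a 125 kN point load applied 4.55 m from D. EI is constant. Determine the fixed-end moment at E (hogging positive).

M_E = 155.1 kN·m

Take the two fixed-end moments M_D, M_E as redundants; the released structure is the simple span DE.
Simple-span end rotations at D and E under the given loads:
  at D: triangular load, peak 25.3: w₀L³/(45EI) = 154.4/EI
  at E: triangular load, peak 25.3: 7w₀L³/(360EI) = 135.1/EI
  at D: point load 125 at a = 4.55: Pab(L + b)/(6LEI) = 240.3/EI
  at E: point load 125 at a = 4.55: Pab(L + a)/(6LEI) = 314.2/EI
  θ_D0 = 394.7/EI,  θ_E0 = 449.3/EI
Flexibility coefficients: a unit moment at one end gives L/(3EI) there and L/(6EI) at the far end, so f₁₁ = f₂₂ = 2.167/EI and f₁₂ = f₂₁ = 1.083/EI.
Compatibility — zero rotation at each built-in end:
  2.167 M_D + 1.083 M_E = 394.7
  1.083 M_D + 2.167 M_E = 449.3
Solving the pair gives M_D = 104.6 kN·m and M_E = 155.1 kN·m (hogging).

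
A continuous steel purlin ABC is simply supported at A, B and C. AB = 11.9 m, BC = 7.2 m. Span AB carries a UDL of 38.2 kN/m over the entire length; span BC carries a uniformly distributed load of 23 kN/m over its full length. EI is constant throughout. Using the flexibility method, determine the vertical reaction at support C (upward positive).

Insert a hinge at B; M_B is the redundant, and each span becomes simply supported.
Discontinuity in slope at B on the released structure — sum the simple-span end rotations:
  span AB: UDL 38.2: wL³/(24EI) = 2682/EI
  span BC: UDL 23: wL³/(24EI) = 357.7/EI
  relative rotation θ_0 = (2682 + 357.7)/EI = 3040/EI
A unit hogging moment at B produces rotation L₁/(3EI) + L₂/(3EI) = 6.367/EI.
Slope continuity at B: θ_0 = M_B·6.367/EI, so M_B = 3040/6.367 = 477.5 kN·m (hogging).
Span BC, ΣM about C: R_B^{BC}·7.2 = 596.2 + 477.5, so R_B^{BC} = 149.1 kN and R_C = 165.6 − 149.1 = 16.48 kN.

R_C = 16.48 kN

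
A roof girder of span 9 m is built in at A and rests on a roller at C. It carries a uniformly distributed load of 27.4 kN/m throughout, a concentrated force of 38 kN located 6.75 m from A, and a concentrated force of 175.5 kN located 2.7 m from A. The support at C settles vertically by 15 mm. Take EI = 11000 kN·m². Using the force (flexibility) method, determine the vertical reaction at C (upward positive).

Remove the prop at C; the released (primary) structure is a cantilever built in at A.
Primary-structure tip deflection at C by superposition:
  UDL 27.4: wL⁴/(8EI) = 22471/EI
  point load 38 at a = 6.75: Pa²(3L − a)/(6EI) = 5843/EI
  point load 175.5 at a = 2.7: Pa²(3L − a)/(6EI) = 5182/EI
  δ_0 = 33496/EI
Tip deflection under a unit load at C: L³/(3EI) = 243/EI.
With EI = 11000 kN·m²: δ_0 = 3.0451 m and δ_{CC} = 0.022091 m/kN.
Compatibility — the beam at C must follow the support down by 0.015 m: δ_0 − R_C·δ_{CC} = 0.015, so R_C = (3.0451 − 0.015)/0.022091 = 137.2 kN.

R_C = 137.2 kN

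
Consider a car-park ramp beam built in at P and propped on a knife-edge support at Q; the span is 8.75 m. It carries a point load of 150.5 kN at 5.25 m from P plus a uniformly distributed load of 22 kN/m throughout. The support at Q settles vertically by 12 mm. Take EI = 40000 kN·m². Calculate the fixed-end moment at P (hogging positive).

Choose R_Q as the redundant. The primary structure is the cantilever fixed at P.
Free-end deflection of the primary structure under the applied loading (downward +):
  point load 150.5 at a = 5.25: Pa²(3L − a)/(6EI) = 14519/EI
  UDL 22: wL⁴/(8EI) = 16120/EI
  δ_0 = 30639/EI
Flexibility coefficient — unit upward force at Q: δ_{QQ} = L³/(3EI) = 223.3/EI.
With EI = 40000 kN·m²: δ_0 = 0.76596 m and δ_{QQ} = 0.005583 m/kN.
Compatibility — the beam at Q must follow the support down by 0.012 m: δ_0 − R_Q·δ_{QQ} = 0.012, so R_Q = (0.76596 − 0.012)/0.005583 = 135.1 kN.
Moment equilibrium about P: M_P = Σ(load moments about P) − R_Q·L = 1632 − 135.1×8.75 = 450.6 kN·m.

M_P = 450.6 kN·m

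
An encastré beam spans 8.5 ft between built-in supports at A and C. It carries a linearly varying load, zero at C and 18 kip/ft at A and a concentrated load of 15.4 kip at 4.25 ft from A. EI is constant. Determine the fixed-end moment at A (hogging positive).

M_A = 81.39 kip·ft

Release both end moments; the primary structure is a simply-supported span AC with redundants M_A and M_C.
Simple-span end rotations at A and C under the given loads:
  at A: triangular load, peak 18: w₀L³/(45EI) = 245.7/EI
  at C: triangular load, peak 18: 7w₀L³/(360EI) = 214.9/EI
  at A: point load 15.4 at a = 4.25: Pab(L + b)/(6LEI) = 69.54/EI
  at C: point load 15.4 at a = 4.25: Pab(L + a)/(6LEI) = 69.54/EI
  θ_A0 = 315.2/EI,  θ_C0 = 284.5/EI
Flexibility coefficients: a unit moment at one end gives L/(3EI) there and L/(6EI) at the far end, so f₁₁ = f₂₂ = 2.833/EI and f₁₂ = f₂₁ = 1.417/EI.
Compatibility — zero rotation at each built-in end:
  2.833 M_A + 1.417 M_C = 315.2
  1.417 M_A + 2.833 M_C = 284.5
Solving the pair gives M_A = 81.39 kip·ft and M_C = 59.71 kip·ft (hogging).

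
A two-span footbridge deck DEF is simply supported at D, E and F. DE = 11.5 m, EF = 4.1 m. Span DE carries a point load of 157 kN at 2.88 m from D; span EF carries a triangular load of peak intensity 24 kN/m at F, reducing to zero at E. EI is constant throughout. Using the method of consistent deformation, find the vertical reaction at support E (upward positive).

R_E = 109.4 kN

Take M_E as the redundant. Released structure: two simple spans DE and EF with a hinge at E.
Rotations at E on the released spans (each span's end-slope, ×1/EI):
  span DE: point load 157 at a = 2.88: Pab(L + a)/(6LEI) = 812.3/EI
  span EF: triangular load, peak 24: 7w₀L³/(360EI) = 32.16/EI
  relative rotation θ_0 = (812.3 + 32.16)/EI = 844.4/EI
A unit hogging moment at E produces rotation L₁/(3EI) + L₂/(3EI) = 5.2/EI.
Compatibility: M_E·(L₁+L₂)/(3EI) = θ_0, giving M_E = 162.4 kN·m (hogging).
Span DE, ΣM about D with M_E applied at E: R_E^{DE}·11.5 = 452.2 + 162.4, so R_E^{DE} = 53.44 kN and R_D = 157 − 53.44 = 103.6 kN.
Span EF, ΣM about F: R_E^{EF}·4.1 = 67.24 + 162.4, so R_E^{EF} = 56.01 kN and R_F = 49.2 − 56.01 = -6.808 kN.
R_E = 53.44 + 56.01 = 109.4 kN.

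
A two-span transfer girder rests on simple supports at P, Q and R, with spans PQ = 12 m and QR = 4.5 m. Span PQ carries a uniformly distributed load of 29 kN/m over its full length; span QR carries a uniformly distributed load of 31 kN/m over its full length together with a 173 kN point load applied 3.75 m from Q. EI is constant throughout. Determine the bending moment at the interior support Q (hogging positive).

M_Q = 418.2 kN·m

Insert a hinge at Q; M_Q is the redundant, and each span becomes simply supported.
Rotations at Q on the released spans (each span's end-slope, ×1/EI):
  span PQ: UDL 29: wL³/(24EI) = 2088/EI
  span QR: UDL 31: wL³/(24EI) = 117.7/EI
  span QR: point load 173 at a = 3.75: Pab(L + b)/(6LEI) = 94.61/EI
  relative rotation θ_0 = (2088 + 212.3)/EI = 2300/EI
A unit hogging moment at Q produces rotation L₁/(3EI) + L₂/(3EI) = 5.5/EI.
Compatibility: M_Q·(L₁+L₂)/(3EI) = θ_0, giving M_Q = 418.2 kN·m (hogging).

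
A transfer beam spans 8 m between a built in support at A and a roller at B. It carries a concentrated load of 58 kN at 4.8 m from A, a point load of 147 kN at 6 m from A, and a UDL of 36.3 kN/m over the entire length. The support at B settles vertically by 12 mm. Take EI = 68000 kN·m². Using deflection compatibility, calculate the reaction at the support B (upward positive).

Choose R_B as the redundant. The primary structure is the cantilever fixed at A.
Free-end deflection of the primary structure under the applied loading (downward +):
  point load 58 at a = 4.8: Pa²(3L − a)/(6EI) = 4276/EI
  point load 147 at a = 6: Pa²(3L − a)/(6EI) = 15876/EI
  UDL 36.3: wL⁴/(8EI) = 18586/EI
  δ_0 = 38738/EI
Flexibility coefficient — unit upward force at B: δ_{BB} = L³/(3EI) = 170.7/EI.
With EI = 68000 kN·m²: δ_0 = 0.56967 m and δ_{BB} = 0.00251 m/kN.
Compatibility — the beam at B must follow the support down by 0.012 m: δ_0 − R_B·δ_{BB} = 0.012, so R_B = (0.56967 − 0.012)/0.00251 = 222.2 kN.

R_B = 222.2 kN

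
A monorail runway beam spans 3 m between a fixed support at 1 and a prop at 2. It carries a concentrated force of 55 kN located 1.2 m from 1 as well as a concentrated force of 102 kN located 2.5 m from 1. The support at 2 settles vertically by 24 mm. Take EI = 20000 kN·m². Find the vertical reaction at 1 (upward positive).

R_1 = 122.2 kN

Remove the prop at 2; the released (primary) structure is a cantilever built in at 1.
Deflection at 2 on the released cantilever, summing each load's contribution:
  point load 55 at a = 1.2: Pa²(3L − a)/(6EI) = 103/EI
  point load 102 at a = 2.5: Pa²(3L − a)/(6EI) = 690.6/EI
  δ_0 = 793.6/EI
Tip deflection under a unit load at 2: L³/(3EI) = 9/EI.
With EI = 20000 kN·m²: δ_0 = 0.039679 m and δ_{22} = 0.00045 m/kN.
Compatibility — the beam at 2 must follow the support down by 0.024 m: δ_0 − R_2·δ_{22} = 0.024, so R_2 = (0.039679 − 0.024)/0.00045 = 34.84 kN.
Vertical equilibrium: R_1 = ΣP − R_2 = 157 − 34.84 = 122.2 kN.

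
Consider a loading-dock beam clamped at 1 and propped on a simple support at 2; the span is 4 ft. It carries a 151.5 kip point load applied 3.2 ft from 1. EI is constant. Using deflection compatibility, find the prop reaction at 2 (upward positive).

Choose R_2 as the redundant. The primary structure is the cantilever fixed at 1.
Deflection at 2 on the released cantilever, summing each load's contribution:
  point load 151.5 at a = 3.2: Pa²(3L − a)/(6EI) = 2275/EI
Tip deflection under a unit load at 2: L³/(3EI) = 21.33/EI.
The prop prevents deflection at 2: R_2 = δ_0/δ_{22} = 2275/21.33 = 106.7 kip.

R_2 = 106.7 kip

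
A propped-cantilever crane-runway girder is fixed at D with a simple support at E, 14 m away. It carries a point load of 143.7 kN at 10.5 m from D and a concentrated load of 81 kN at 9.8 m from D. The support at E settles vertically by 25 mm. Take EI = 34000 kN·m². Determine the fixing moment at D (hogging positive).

M_D = 403.6 kN·m

Choose R_E as the redundant. The primary structure is the cantilever fixed at D.
Downward deflection at the released point E due to the loads:
  point load 143.7 at a = 10.5: Pa²(3L − a)/(6EI) = 83175/EI
  point load 81 at a = 9.8: Pa²(3L − a)/(6EI) = 41749/EI
  δ_0 = 124924/EI
Flexibility coefficient — unit upward force at E: δ_{EE} = L³/(3EI) = 914.7/EI.
With EI = 34000 kN·m²: δ_0 = 3.6742 m and δ_{EE} = 0.026902 m/kN.
Compatibility — the beam at E must follow the support down by 0.025 m: δ_0 − R_E·δ_{EE} = 0.025, so R_E = (3.6742 − 0.025)/0.026902 = 135.6 kN.
Moment equilibrium about D: M_D = Σ(load moments about D) − R_E·L = 2303 − 135.6×14 = 403.6 kN·m.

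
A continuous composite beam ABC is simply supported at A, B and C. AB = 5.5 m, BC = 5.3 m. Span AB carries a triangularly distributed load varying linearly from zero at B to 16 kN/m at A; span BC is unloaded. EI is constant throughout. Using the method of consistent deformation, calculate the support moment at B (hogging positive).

M_B = 14.38 kN·m

Release continuity at B by inserting a hinge; the redundant is the internal moment M_B. The primary structure is two simply-supported spans AB and BC.
Rotations at B on the released spans (each span's end-slope, ×1/EI):
  span AB: triangular load, peak 16: 7w₀L³/(360EI) = 51.76/EI
  relative rotation θ_0 = (51.76 + 0)/EI = 51.76/EI
A unit hogging moment at B produces rotation L₁/(3EI) + L₂/(3EI) = 3.6/EI.
Compatibility: M_B·(L₁+L₂)/(3EI) = θ_0, giving M_B = 14.38 kN·m (hogging).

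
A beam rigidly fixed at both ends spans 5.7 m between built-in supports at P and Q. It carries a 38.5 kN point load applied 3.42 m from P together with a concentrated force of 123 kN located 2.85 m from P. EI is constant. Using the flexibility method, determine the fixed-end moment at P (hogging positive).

M_P = 108.7 kN·m

Take the two fixed-end moments M_P, M_Q as redundants; the released structure is the simple span PQ.
Simple-span end rotations at P and Q under the given loads:
  at P: point load 38.5 at a = 3.42: Pab(L + b)/(6LEI) = 70.05/EI
  at Q: point load 38.5 at a = 3.42: Pab(L + a)/(6LEI) = 80.06/EI
  at P: point load 123 at a = 2.85: Pab(L + b)/(6LEI) = 249.8/EI
  at Q: point load 123 at a = 2.85: Pab(L + a)/(6LEI) = 249.8/EI
  θ_P0 = 319.8/EI,  θ_Q0 = 329.8/EI
Flexibility coefficients: a unit moment at one end gives L/(3EI) there and L/(6EI) at the far end, so f₁₁ = f₂₂ = 1.9/EI and f₁₂ = f₂₁ = 0.95/EI.
Compatibility — zero rotation at each built-in end:
  1.9 M_P + 0.95 M_Q = 319.8
  0.95 M_P + 1.9 M_Q = 329.8
Solving the pair gives M_P = 108.7 kN·m and M_Q = 119.2 kN·m (hogging).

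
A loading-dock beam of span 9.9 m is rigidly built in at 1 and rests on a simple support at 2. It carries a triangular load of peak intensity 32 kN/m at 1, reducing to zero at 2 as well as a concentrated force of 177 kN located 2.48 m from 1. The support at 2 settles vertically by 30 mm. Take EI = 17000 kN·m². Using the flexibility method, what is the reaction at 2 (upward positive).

R_2 = 45.37 kN

Take the reaction at 2 as the redundant and release it; the primary structure is a cantilever fixed at 1.
Primary-structure tip deflection at 2 by superposition:
  triangular load, peak 32 at the fixed end: w₀L⁴/(30EI) = 10246/EI
  point load 177 at a = 2.48: Pa²(3L − a)/(6EI) = 4939/EI
  δ_0 = 15185/EI
Flexibility coefficient — unit upward force at 2: δ_{22} = L³/(3EI) = 323.4/EI.
With EI = 17000 kN·m²: δ_0 = 0.89324 m and δ_{22} = 0.019025 m/kN.
Compatibility — the beam at 2 must follow the support down by 0.03 m: δ_0 − R_2·δ_{22} = 0.03, so R_2 = (0.89324 − 0.03)/0.019025 = 45.37 kN.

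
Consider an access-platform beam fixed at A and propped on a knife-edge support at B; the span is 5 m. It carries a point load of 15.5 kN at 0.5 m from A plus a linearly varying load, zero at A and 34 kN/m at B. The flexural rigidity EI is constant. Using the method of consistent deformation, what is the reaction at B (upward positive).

Choose R_B as the redundant. The primary structure is the cantilever fixed at A.
Free-end deflection of the primary structure under the applied loading (downward +):
  point load 15.5 at a = 0.5: Pa²(3L − a)/(6EI) = 9.365/EI
  triangular load, peak 34 at the free end: 11w₀L⁴/(120EI) = 1948/EI
  δ_0 = 1957/EI
Flexibility coefficient — unit upward force at B: δ_{BB} = L³/(3EI) = 41.67/EI.
Compatibility at B: δ_0 − R_B·δ_{BB} = 0, so R_B = 1957/41.67 = 46.97 kN.

R_B = 46.97 kN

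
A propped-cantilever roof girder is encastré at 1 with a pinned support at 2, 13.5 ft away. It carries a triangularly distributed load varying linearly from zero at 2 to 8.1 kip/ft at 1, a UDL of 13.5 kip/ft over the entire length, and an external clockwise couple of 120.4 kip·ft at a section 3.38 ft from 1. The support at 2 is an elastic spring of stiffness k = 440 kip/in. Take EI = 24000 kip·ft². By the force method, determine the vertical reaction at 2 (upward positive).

R_2 = 84.67 kip

Release the roller at 2. Primary structure: cantilever fixed at 1.
Downward deflection at the released point 2 due to the loads:
  triangular load, peak 8.1 at the fixed end: w₀L⁴/(30EI) = 8968/EI
  UDL 13.5: wL⁴/(8EI) = 56050/EI
  clockwise couple 120.4 at a = 3.38: M₀a(2L − a)/(2EI) = 4806/EI
  δ_0 = 69825/EI
Tip deflection under a unit load at 2: L³/(3EI) = 820.1/EI.
With EI = 24000 kip·ft²: δ_0 = 2.9094 ft and δ_{22} = 0.034172 ft/kip.
Compatibility — the spring shortens by R_2/k under the reaction it provides: δ_0 − R_2·δ_{22} = R_2/k. With 1/k = 1/(440×12) ft/kip = 0.000189 ft/kip, R_2 = δ_0 / (δ_{22} + 1/k) = 2.9094 / (0.034172 + 0.000189) = 84.67 kip.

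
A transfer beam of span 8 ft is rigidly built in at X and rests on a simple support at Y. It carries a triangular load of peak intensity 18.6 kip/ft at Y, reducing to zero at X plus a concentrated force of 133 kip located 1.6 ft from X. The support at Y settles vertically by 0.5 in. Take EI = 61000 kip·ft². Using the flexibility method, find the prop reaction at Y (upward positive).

R_Y = 33.48 kip

Release the roller at Y. Primary structure: cantilever fixed at X.
Primary-structure tip deflection at Y by superposition:
  triangular load, peak 18.6 at the free end: 11w₀L⁴/(120EI) = 6984/EI
  point load 133 at a = 1.6: Pa²(3L − a)/(6EI) = 1271/EI
  δ_0 = 8255/EI
Tip deflection under a unit load at Y: L³/(3EI) = 170.7/EI.
With EI = 61000 kip·ft²: δ_0 = 0.13532 ft and δ_{YY} = 0.002798 ft/kip.
Compatibility — the beam at Y must follow the support down by 0.04167 ft: δ_0 − R_Y·δ_{YY} = 0.04167, so R_Y = (0.13532 − 0.04167)/0.002798 = 33.48 kip.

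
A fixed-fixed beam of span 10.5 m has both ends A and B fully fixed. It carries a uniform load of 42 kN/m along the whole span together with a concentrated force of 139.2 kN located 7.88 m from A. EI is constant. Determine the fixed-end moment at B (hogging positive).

M_B = 591.3 kN·m

Take the two fixed-end moments M_A, M_B as redundants; the released structure is the simple span AB.
End rotations of the released simple span under the applied load (×1/EI):
  at A: UDL 42: wL³/(24EI) = 2026/EI
  at B: UDL 42: wL³/(24EI) = 2026/EI
  at A: point load 139.2 at a = 7.88: Pab(L + b)/(6LEI) = 598.5/EI
  at B: point load 139.2 at a = 7.88: Pab(L + a)/(6LEI) = 838.4/EI
  θ_A0 = 2624/EI,  θ_B0 = 2864/EI
Flexibility coefficients: a unit moment at one end gives L/(3EI) there and L/(6EI) at the far end, so f₁₁ = f₂₂ = 3.5/EI and f₁₂ = f₂₁ = 1.75/EI.
Compatibility — zero rotation at each built-in end:
  3.5 M_A + 1.75 M_B = 2624
  1.75 M_A + 3.5 M_B = 2864
Solving the pair gives M_A = 454.2 kN·m and M_B = 591.3 kN·m (hogging).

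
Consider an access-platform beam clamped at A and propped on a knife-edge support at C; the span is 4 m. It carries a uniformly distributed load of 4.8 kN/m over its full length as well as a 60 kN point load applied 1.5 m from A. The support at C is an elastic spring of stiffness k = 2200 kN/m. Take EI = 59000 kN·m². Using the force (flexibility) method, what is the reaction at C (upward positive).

R_C = 8.096 kN

Choose R_C as the redundant. The primary structure is the cantilever fixed at A.
Deflection at C on the released cantilever, summing each load's contribution:
  UDL 4.8: wL⁴/(8EI) = 153.6/EI
  point load 60 at a = 1.5: Pa²(3L − a)/(6EI) = 236.2/EI
  δ_0 = 389.9/EI
Flexibility coefficient — unit upward force at C: δ_{CC} = L³/(3EI) = 21.33/EI.
With EI = 59000 kN·m²: δ_0 = 0.006608 m and δ_{CC} = 0.000362 m/kN.
Compatibility — the spring shortens by R_C/k under the reaction it provides: δ_0 − R_C·δ_{CC} = R_C/k. With 1/k = 0.000455 m/kN, R_C = δ_0 / (δ_{CC} + 1/k) = 0.006608 / (0.000362 + 0.000455) = 8.096 kN.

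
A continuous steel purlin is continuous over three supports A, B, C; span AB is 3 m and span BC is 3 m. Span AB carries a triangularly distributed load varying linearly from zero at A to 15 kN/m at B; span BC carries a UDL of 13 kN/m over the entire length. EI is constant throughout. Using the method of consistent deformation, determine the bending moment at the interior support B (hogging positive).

M_B = 11.81 kN·m

Insert a hinge at B; M_B is the redundant, and each span becomes simply supported.
End slopes at the hinge B, treating each span as simply supported:
  span AB: triangular load, peak 15: w₀L³/(45EI) = 9/EI
  span BC: UDL 13: wL³/(24EI) = 14.62/EI
  relative rotation θ_0 = (9 + 14.62)/EI = 23.62/EI
A unit hogging moment at B produces rotation L₁/(3EI) + L₂/(3EI) = 2/EI.
Compatibility: M_B·(L₁+L₂)/(3EI) = θ_0, giving M_B = 11.81 kN·m (hogging).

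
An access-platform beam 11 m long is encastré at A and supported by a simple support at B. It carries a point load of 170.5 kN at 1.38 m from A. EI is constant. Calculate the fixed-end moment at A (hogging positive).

M_A = 192.9 kN·m

Remove the prop at B; the released (primary) structure is a cantilever built in at A.
Downward deflection at the released point B due to the loads:
  point load 170.5 at a = 1.38: Pa²(3L − a)/(6EI) = 1711/EI
Flexibility coefficient — unit upward force at B: δ_{BB} = L³/(3EI) = 443.7/EI.
The prop prevents deflection at B: R_B = δ_0/δ_{BB} = 1711/443.7 = 3.857 kN.
Moment equilibrium about A: M_A = Σ(load moments about A) − R_B·L = 235.3 − 3.857×11 = 192.9 kN·m.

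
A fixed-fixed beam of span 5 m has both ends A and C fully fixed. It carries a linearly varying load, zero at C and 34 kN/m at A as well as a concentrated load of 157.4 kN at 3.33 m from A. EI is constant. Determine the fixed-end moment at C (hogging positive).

M_C = 144.9 kN·m

Release both end moments; the primary structure is a simply-supported span AC with redundants M_A and M_C.
End rotations of the released simple span under the applied load (×1/EI):
  at A: triangular load, peak 34: w₀L³/(45EI) = 94.44/EI
  at C: triangular load, peak 34: 7w₀L³/(360EI) = 82.64/EI
  at A: point load 157.4 at a = 3.33: Pab(L + b)/(6LEI) = 194.6/EI
  at C: point load 157.4 at a = 3.33: Pab(L + a)/(6LEI) = 243/EI
  θ_A0 = 289.1/EI,  θ_C0 = 325.7/EI
Flexibility coefficients: a unit moment at one end gives L/(3EI) there and L/(6EI) at the far end, so f₁₁ = f₂₂ = 1.667/EI and f₁₂ = f₂₁ = 0.8333/EI.
Compatibility — zero rotation at each built-in end:
  1.667 M_A + 0.8333 M_C = 289.1
  0.8333 M_A + 1.667 M_C = 325.7
Solving the pair gives M_A = 101 kN·m and M_C = 144.9 kN·m (hogging).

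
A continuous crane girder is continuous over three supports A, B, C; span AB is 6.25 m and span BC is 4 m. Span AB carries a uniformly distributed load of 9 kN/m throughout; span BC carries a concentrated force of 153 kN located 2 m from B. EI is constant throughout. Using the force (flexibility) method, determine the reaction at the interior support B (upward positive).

R_B = 134 kN

Insert a hinge at B; M_B is the redundant, and each span becomes simply supported.
Rotations at B on the released spans (each span's end-slope, ×1/EI):
  span AB: UDL 9: wL³/(24EI) = 91.55/EI
  span BC: point load 153 at a = 2: Pab(L + b)/(6LEI) = 153/EI
  relative rotation θ_0 = (91.55 + 153)/EI = 244.6/EI
A unit hogging moment at B produces rotation L₁/(3EI) + L₂/(3EI) = 3.417/EI.
Compatibility: M_B·(L₁+L₂)/(3EI) = θ_0, giving M_B = 71.58 kN·m (hogging).
Span AB, ΣM about A with M_B applied at B: R_B^{AB}·6.25 = 175.8 + 71.58, so R_B^{AB} = 39.58 kN and R_A = 56.25 − 39.58 = 16.67 kN.
Span BC, ΣM about C: R_B^{BC}·4 = 306 + 71.58, so R_B^{BC} = 94.39 kN and R_C = 153 − 94.39 = 58.61 kN.
R_B = 39.58 + 94.39 = 134 kN.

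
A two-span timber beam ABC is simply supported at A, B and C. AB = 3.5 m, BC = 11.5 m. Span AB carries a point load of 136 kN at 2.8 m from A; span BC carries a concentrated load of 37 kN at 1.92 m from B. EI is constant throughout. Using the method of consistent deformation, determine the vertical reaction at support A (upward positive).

R_A = 10.75 kN

Take M_B as the redundant. Released structure: two simple spans AB and BC with a hinge at B.
End slopes at the hinge B, treating each span as simply supported:
  span AB: point load 136 at a = 2.8: Pab(L + a)/(6LEI) = 79.97/EI
  span BC: point load 37 at a = 1.92: Pab(L + b)/(6LEI) = 207.9/EI
  relative rotation θ_0 = (79.97 + 207.9)/EI = 287.9/EI
A unit hogging moment at B produces rotation L₁/(3EI) + L₂/(3EI) = 5/EI.
Slope continuity at B: θ_0 = M_B·5/EI, so M_B = 287.9/5 = 57.58 kN·m (hogging).
Span AB, ΣM about A with M_B applied at B: R_B^{AB}·3.5 = 380.8 + 57.58, so R_B^{AB} = 125.3 kN and R_A = 136 − 125.3 = 10.75 kN.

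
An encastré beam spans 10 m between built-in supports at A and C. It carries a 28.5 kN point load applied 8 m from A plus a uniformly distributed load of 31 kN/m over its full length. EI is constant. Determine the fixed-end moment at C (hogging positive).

Release both end moments; the primary structure is a simply-supported span AC with redundants M_A and M_C.
End rotations of the released simple span under the applied load (×1/EI):
  at A: point load 28.5 at a = 8: Pab(L + b)/(6LEI) = 91.2/EI
  at C: point load 28.5 at a = 8: Pab(L + a)/(6LEI) = 136.8/EI
  at A: UDL 31: wL³/(24EI) = 1292/EI
  at C: UDL 31: wL³/(24EI) = 1292/EI
  θ_A0 = 1383/EI,  θ_C0 = 1428/EI
Flexibility coefficients: a unit moment at one end gives L/(3EI) there and L/(6EI) at the far end, so f₁₁ = f₂₂ = 3.333/EI and f₁₂ = f₂₁ = 1.667/EI.
Compatibility — zero rotation at each built-in end:
  3.333 M_A + 1.667 M_C = 1383
  1.667 M_A + 3.333 M_C = 1428
Solving the pair gives M_A = 267.5 kN·m and M_C = 294.8 kN·m (hogging).

M_C = 294.8 kN·m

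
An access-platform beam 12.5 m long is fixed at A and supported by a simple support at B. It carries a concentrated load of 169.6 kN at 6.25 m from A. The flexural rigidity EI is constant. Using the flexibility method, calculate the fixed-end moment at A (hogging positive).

Remove the prop at B; the released (primary) structure is a cantilever built in at A.
Deflection at B on the released cantilever, summing each load's contribution:
  point load 169.6 at a = 6.25: Pa²(3L − a)/(6EI) = 34505/EI
Flexibility coefficient — unit upward force at B: δ_{BB} = L³/(3EI) = 651/EI.
Compatibility at B: δ_0 − R_B·δ_{BB} = 0, so R_B = 34505/651 = 53 kN.
Moment equilibrium about A: M_A = Σ(load moments about A) − R_B·L = 1060 − 53×12.5 = 397.5 kN·m.

M_A = 397.5 kN·m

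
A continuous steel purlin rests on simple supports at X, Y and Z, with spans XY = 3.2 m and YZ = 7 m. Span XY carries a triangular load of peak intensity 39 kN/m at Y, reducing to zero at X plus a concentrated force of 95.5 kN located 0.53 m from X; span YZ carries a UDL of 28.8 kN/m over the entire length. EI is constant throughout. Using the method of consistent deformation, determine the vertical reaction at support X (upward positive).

Take M_Y as the redundant. Released structure: two simple spans XY and YZ with a hinge at Y.
Discontinuity in slope at Y on the released structure — sum the simple-span end rotations:
  span XY: triangular load, peak 39: w₀L³/(45EI) = 28.4/EI
  span XY: point load 95.5 at a = 0.53: Pab(L + a)/(6LEI) = 26.25/EI
  span YZ: UDL 28.8: wL³/(24EI) = 411.6/EI
  relative rotation θ_0 = (54.65 + 411.6)/EI = 466.3/EI
A unit hogging moment at Y produces rotation L₁/(3EI) + L₂/(3EI) = 3.4/EI.
Compatibility: M_Y·(L₁+L₂)/(3EI) = θ_0, giving M_Y = 137.1 kN·m (hogging).
Span XY, ΣM about X with M_Y applied at Y: R_Y^{XY}·3.2 = 183.7 + 137.1, so R_Y^{XY} = 100.3 kN and R_X = 157.9 − 100.3 = 57.63 kN.

R_X = 57.63 kN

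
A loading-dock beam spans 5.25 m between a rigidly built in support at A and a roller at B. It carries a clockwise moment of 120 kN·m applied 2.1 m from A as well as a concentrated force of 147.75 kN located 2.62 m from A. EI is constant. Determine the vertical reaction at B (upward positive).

Release the roller at B. Primary structure: cantilever fixed at A.
Free-end deflection of the primary structure under the applied loading (downward +):
  clockwise couple 120 at a = 2.1: M₀a(2L − a)/(2EI) = 1058/EI
  point load 147.75 at a = 2.62: Pa²(3L − a)/(6EI) = 2219/EI
  δ_0 = 3278/EI
Tip deflection under a unit load at B: L³/(3EI) = 48.23/EI.
The prop prevents deflection at B: R_B = δ_0/δ_{BB} = 3278/48.23 = 67.96 kN.

R_B = 67.96 kN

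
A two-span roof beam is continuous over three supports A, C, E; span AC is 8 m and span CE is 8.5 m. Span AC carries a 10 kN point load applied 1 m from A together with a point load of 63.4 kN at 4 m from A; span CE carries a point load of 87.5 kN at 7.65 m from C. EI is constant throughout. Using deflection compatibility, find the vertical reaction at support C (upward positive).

R_C = 58.07 kN

Take M_C as the redundant. Released structure: two simple spans AC and CE with a hinge at C.
Discontinuity in slope at C on the released structure — sum the simple-span end rotations:
  span AC: point load 10 at a = 1: Pab(L + a)/(6LEI) = 13.12/EI
  span AC: point load 63.4 at a = 4: Pab(L + a)/(6LEI) = 253.6/EI
  span CE: point load 87.5 at a = 7.65: Pab(L + b)/(6LEI) = 104.3/EI
  relative rotation θ_0 = (266.7 + 104.3)/EI = 371/EI
A unit hogging moment at C produces rotation L₁/(3EI) + L₂/(3EI) = 5.5/EI.
Compatibility: M_C·(L₁+L₂)/(3EI) = θ_0, giving M_C = 67.46 kN·m (hogging).
Span AC, ΣM about A with M_C applied at C: R_C^{AC}·8 = 263.6 + 67.46, so R_C^{AC} = 41.38 kN and R_A = 73.4 − 41.38 = 32.02 kN.
Span CE, ΣM about E: R_C^{CE}·8.5 = 74.38 + 67.46, so R_C^{CE} = 16.69 kN and R_E = 87.5 − 16.69 = 70.81 kN.
R_C = 41.38 + 16.69 = 58.07 kN.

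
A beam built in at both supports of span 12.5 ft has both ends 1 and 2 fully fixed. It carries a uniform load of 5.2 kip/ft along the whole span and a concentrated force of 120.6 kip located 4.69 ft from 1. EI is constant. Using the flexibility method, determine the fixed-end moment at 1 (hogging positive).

Take the two fixed-end moments M_1, M_2 as redundants; the released structure is the simple span 12.
Simple-span end rotations at 1 and 2 under the given loads:
  at 1: UDL 5.2: wL³/(24EI) = 423.2/EI
  at 2: UDL 5.2: wL³/(24EI) = 423.2/EI
  at 1: point load 120.6 at a = 4.69: Pab(L + b)/(6LEI) = 1196/EI
  at 2: point load 120.6 at a = 4.69: Pab(L + a)/(6LEI) = 1012/EI
  θ_10 = 1619/EI,  θ_20 = 1436/EI
Flexibility coefficients: a unit moment at one end gives L/(3EI) there and L/(6EI) at the far end, so f₁₁ = f₂₂ = 4.167/EI and f₁₂ = f₂₁ = 2.083/EI.
Compatibility — zero rotation at each built-in end:
  4.167 M_1 + 2.083 M_2 = 1619
  2.083 M_1 + 4.167 M_2 = 1436
Solving the pair gives M_1 = 288.5 kip·ft and M_2 = 200.3 kip·ft (hogging).

M_1 = 288.5 kip·ft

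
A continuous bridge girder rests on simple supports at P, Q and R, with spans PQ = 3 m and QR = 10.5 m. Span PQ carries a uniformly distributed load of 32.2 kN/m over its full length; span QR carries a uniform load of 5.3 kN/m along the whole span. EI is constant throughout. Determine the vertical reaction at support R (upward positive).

Release continuity at Q by inserting a hinge; the redundant is the internal moment M_Q. The primary structure is two simply-supported spans PQ and QR.
End slopes at the hinge Q, treating each span as simply supported:
  span PQ: UDL 32.2: wL³/(24EI) = 36.23/EI
  span QR: UDL 5.3: wL³/(24EI) = 255.6/EI
  relative rotation θ_0 = (36.23 + 255.6)/EI = 291.9/EI
A unit hogging moment at Q produces rotation L₁/(3EI) + L₂/(3EI) = 4.5/EI.
Slope continuity at Q: θ_0 = M_Q·4.5/EI, so M_Q = 291.9/4.5 = 64.86 kN·m (hogging).
Span QR, ΣM about R: R_Q^{QR}·10.5 = 292.2 + 64.86, so R_Q^{QR} = 34 kN and R_R = 55.65 − 34 = 21.65 kN.

R_R = 21.65 kN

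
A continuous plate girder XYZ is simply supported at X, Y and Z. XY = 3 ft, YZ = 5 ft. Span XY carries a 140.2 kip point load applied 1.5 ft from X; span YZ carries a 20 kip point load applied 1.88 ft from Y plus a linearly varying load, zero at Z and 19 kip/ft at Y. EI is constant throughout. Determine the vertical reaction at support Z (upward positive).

Take M_Y as the redundant. Released structure: two simple spans XY and YZ with a hinge at Y.
Rotations at Y on the released spans (each span's end-slope, ×1/EI):
  span XY: point load 140.2 at a = 1.5: Pab(L + a)/(6LEI) = 78.86/EI
  span YZ: point load 20 at a = 1.88: Pab(L + b)/(6LEI) = 31.75/EI
  span YZ: triangular load, peak 19: w₀L³/(45EI) = 52.78/EI
  relative rotation θ_0 = (78.86 + 84.53)/EI = 163.4/EI
A unit hogging moment at Y produces rotation L₁/(3EI) + L₂/(3EI) = 2.667/EI.
Compatibility: M_Y·(L₁+L₂)/(3EI) = θ_0, giving M_Y = 61.27 kip·ft (hogging).
Span YZ, ΣM about Z: R_Y^{YZ}·5 = 220.7 + 61.27, so R_Y^{YZ} = 56.4 kip and R_Z = 67.5 − 56.4 = 11.1 kip.

R_Z = 11.1 kip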